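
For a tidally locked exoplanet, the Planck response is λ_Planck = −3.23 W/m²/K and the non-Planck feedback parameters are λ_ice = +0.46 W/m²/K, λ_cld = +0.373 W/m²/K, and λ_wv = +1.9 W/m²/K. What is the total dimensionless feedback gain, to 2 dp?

Convert to gains: g_ice = 0.46/3.23 = 0.1424; g_cld = 0.373/3.23 = 0.1155; g_wv = 1.9/3.23 = 0.5882.
Total gain g = 0.8461.

0.85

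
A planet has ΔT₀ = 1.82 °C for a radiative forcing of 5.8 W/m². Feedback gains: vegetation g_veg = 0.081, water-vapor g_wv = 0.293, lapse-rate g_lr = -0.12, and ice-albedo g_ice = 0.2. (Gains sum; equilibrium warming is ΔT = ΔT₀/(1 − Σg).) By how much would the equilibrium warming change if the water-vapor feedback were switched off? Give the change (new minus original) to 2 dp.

Original: g = 0.454, ΔT = 1.82/(1−0.454) = 3.3333 °C.
Without water-vapor: g' = 0.161, ΔT' = 1.82/(1−0.161) = 2.1692 °C.
Change = 2.1692 − 3.3333 = -1.16 °C.

-1.16 °C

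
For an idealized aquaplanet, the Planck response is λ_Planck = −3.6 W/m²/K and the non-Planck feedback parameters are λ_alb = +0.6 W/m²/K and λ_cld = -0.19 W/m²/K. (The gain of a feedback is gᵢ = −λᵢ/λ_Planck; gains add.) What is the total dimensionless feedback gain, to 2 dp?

0.11

Convert to gains: g_alb = 0.6/3.6 = 0.1667; g_cld = -0.19/3.6 = -0.05278.
Total gain g = 0.11392.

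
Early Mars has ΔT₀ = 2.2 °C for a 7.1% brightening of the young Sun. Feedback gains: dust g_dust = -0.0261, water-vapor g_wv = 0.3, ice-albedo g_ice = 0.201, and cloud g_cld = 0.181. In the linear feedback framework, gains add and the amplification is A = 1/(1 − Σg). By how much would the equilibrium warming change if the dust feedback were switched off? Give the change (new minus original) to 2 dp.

0.52 °C

Original: g = 0.6559, ΔT = 2.2/(1−0.6559) = 6.3935 °C.
Without dust: g' = 0.682, ΔT' = 2.2/(1−0.682) = 6.9182 °C.
Change = 6.9182 − 6.3935 = 0.52 °C.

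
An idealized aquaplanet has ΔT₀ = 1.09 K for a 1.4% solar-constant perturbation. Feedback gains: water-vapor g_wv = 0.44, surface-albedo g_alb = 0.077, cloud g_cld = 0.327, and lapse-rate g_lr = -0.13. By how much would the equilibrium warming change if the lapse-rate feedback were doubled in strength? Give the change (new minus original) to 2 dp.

-1.19 K

Original: g = 0.714, ΔT = 1.09/(1−0.714) = 3.8112 K.
With doubled lapse-rate: g' = 0.584, ΔT' = 1.09/(1−0.584) = 2.6202 K.
Change = 2.6202 − 3.8112 = -1.19 K.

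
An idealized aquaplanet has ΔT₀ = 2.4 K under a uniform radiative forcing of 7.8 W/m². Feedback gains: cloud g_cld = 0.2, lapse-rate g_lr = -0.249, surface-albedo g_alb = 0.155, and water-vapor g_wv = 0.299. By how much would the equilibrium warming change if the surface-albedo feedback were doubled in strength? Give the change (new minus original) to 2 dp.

1.42 K

Original: g = 0.405, ΔT = 2.4/(1−0.405) = 4.0336 K.
With doubled surface-albedo: g' = 0.56, ΔT' = 2.4/(1−0.56) = 5.4545 K.
Change = 5.4545 − 4.0336 = 1.42 K.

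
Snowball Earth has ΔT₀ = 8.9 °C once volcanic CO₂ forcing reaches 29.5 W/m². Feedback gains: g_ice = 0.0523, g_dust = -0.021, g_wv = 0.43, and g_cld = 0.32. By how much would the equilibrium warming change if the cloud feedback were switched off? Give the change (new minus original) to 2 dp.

Original: g = 0.7813, ΔT = 8.9/(1−0.7813) = 40.6950 °C.
Without cloud: g' = 0.4613, ΔT' = 8.9/(1−0.4613) = 16.5213 °C.
Change = 16.5213 − 40.6950 = -24.17 °C.

-24.17 °C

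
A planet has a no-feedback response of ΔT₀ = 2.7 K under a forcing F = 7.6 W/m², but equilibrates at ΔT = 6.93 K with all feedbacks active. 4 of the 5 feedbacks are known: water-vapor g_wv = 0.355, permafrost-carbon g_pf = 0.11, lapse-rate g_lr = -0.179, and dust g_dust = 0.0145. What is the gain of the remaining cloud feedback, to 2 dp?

Amplification A = ΔT/ΔT₀ = 6.93/2.7 = 2.567.
Total gain g = 1 − 1/A = 1 − 1/2.567 = 0.6104.
Known gains sum to 0.355 + 0.11 − 0.179 + 0.0145 = 0.3005.
g_cld = 0.6104 − 0.3005 = 0.31.

0.31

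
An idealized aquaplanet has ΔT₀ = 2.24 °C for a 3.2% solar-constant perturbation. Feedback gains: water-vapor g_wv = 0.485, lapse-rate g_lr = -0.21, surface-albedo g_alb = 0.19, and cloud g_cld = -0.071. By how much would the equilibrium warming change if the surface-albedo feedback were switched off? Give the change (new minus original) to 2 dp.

-0.88 °C

Original: g = 0.394, ΔT = 2.24/(1−0.394) = 3.6964 °C.
Without surface-albedo: g' = 0.204, ΔT' = 2.24/(1−0.204) = 2.8141 °C.
Change = 2.8141 − 3.6964 = -0.88 °C.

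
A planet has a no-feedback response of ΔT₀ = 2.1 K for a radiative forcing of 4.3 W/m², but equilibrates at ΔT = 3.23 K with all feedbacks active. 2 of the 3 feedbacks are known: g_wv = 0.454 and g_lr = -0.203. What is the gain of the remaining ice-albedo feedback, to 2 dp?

Amplification A = ΔT/ΔT₀ = 3.23/2.1 = 1.538.
Total gain g = 1 − 1/A = 1 − 1/1.538 = 0.3498.
Known gains sum to 0.454 − 0.203 = 0.251.
g_ice = 0.3498 − 0.251 = 0.10.

0.10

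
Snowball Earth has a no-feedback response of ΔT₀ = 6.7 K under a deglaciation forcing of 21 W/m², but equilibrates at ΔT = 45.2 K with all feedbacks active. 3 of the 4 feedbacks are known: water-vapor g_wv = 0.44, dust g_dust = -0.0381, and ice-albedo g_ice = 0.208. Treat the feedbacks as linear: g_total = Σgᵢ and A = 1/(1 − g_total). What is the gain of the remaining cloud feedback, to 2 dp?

0.24

Amplification A = ΔT/ΔT₀ = 45.2/6.7 = 6.746.
Total gain g = 1 − 1/A = 1 − 1/6.746 = 0.8518.
Known gains sum to 0.44 − 0.0381 + 0.208 = 0.6099.
g_cld = 0.8518 − 0.6099 = 0.24.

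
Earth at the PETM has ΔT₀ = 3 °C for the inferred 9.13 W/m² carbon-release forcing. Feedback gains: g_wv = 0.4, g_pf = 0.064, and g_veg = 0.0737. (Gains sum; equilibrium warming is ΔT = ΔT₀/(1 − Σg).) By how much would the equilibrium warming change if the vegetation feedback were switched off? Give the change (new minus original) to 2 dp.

-0.89 °C

Original: g = 0.5377, ΔT = 3/(1−0.5377) = 6.4893 °C.
Without vegetation: g' = 0.464, ΔT' = 3/(1−0.464) = 5.5970 °C.
Change = 5.5970 − 6.4893 = -0.89 °C.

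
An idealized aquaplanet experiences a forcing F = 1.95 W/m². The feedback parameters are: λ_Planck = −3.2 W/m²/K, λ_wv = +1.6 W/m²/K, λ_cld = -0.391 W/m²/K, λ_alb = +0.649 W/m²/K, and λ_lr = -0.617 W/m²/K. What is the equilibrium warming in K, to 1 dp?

Net feedback parameter λ = (−3.2) + (+1.6) + (-0.391) + (+0.649) + (-0.617) = -1.959 W/m²/K.
ΔT = −F/λ = −1.95/(-1.959) = 1.0 K.

1.0 K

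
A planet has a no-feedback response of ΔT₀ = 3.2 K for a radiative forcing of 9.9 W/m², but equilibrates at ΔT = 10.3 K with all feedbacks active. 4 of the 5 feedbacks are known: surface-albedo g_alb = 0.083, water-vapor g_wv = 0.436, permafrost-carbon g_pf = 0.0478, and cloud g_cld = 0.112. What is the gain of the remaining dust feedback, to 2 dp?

0.01

Amplification A = ΔT/ΔT₀ = 10.3/3.2 = 3.219.
Total gain g = 1 − 1/A = 1 − 1/3.219 = 0.6893.
Known gains sum to 0.083 + 0.436 + 0.0478 + 0.112 = 0.6788.
g_dust = 0.6893 − 0.6788 = 0.01.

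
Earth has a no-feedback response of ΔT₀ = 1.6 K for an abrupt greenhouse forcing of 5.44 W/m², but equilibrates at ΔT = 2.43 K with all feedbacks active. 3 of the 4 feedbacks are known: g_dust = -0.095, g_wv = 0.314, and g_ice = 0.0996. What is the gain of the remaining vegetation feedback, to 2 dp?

0.02

Amplification A = ΔT/ΔT₀ = 2.43/1.6 = 1.519.
Total gain g = 1 − 1/A = 1 − 1/1.519 = 0.3417.
Known gains sum to -0.095 + 0.314 + 0.0996 = 0.3186.
g_veg = 0.3417 − 0.3186 = 0.02.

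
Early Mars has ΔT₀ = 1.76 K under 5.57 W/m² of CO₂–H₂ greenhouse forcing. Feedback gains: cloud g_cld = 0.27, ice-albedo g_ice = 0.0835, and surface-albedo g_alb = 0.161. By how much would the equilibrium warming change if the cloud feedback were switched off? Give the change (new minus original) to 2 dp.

-1.30 K

Original: g = 0.5145, ΔT = 1.76/(1−0.5145) = 3.6251 K.
Without cloud: g' = 0.2445, ΔT' = 1.76/(1−0.2445) = 2.3296 K.
Change = 2.3296 − 3.6251 = -1.30 K.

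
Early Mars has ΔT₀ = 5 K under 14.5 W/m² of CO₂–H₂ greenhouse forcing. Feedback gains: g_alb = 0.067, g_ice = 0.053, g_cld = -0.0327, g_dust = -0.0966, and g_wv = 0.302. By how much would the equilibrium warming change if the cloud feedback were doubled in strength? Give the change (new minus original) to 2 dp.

Original: g = 0.2927, ΔT = 5/(1−0.2927) = 7.0691 K.
With doubled cloud: g' = 0.26, ΔT' = 5/(1−0.26) = 6.7568 K.
Change = 6.7568 − 7.0691 = -0.31 K.

-0.31 K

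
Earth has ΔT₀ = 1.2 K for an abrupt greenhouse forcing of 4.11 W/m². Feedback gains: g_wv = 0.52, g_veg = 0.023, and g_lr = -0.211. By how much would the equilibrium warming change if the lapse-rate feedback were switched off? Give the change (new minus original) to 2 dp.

0.83 K

Original: g = 0.332, ΔT = 1.2/(1−0.332) = 1.7964 K.
Without lapse-rate: g' = 0.543, ΔT' = 1.2/(1−0.543) = 2.6258 K.
Change = 2.6258 − 1.7964 = 0.83 K.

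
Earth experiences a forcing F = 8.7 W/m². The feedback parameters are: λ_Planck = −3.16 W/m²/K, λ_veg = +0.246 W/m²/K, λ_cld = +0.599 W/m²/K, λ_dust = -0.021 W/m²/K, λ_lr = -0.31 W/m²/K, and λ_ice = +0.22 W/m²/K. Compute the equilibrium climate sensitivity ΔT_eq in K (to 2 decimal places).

Net feedback parameter λ = (−3.16) + (+0.246) + (+0.599) + (-0.021) + (-0.31) + (+0.22) = -2.426 W/m²/K.
ΔT = −F/λ = −8.7/(-2.426) = 3.59 K.

3.59 K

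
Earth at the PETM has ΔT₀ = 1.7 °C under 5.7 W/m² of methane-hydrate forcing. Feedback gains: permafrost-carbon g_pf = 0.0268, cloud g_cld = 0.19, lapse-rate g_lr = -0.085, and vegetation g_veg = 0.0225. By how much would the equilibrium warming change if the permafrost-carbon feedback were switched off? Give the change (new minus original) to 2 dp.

Original: g = 0.1543, ΔT = 1.7/(1−0.1543) = 2.0102 °C.
Without permafrost-carbon: g' = 0.1275, ΔT' = 1.7/(1−0.1275) = 1.9484 °C.
Change = 1.9484 − 2.0102 = -0.06 °C.

-0.06 °C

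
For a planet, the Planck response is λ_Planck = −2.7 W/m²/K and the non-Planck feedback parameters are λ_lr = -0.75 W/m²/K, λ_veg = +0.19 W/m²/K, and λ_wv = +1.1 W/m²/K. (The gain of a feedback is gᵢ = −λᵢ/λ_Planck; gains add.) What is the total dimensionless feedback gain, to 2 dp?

0.20

Convert to gains: g_lr = -0.75/2.7 = -0.2778; g_veg = 0.19/2.7 = 0.07037; g_wv = 1.1/2.7 = 0.4074.
Total gain g = 0.19997.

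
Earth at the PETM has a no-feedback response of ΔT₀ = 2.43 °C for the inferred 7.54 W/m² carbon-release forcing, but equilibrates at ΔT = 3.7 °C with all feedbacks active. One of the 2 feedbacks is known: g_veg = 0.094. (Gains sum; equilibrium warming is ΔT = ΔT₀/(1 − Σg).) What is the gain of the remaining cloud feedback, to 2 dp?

Amplification A = ΔT/ΔT₀ = 3.7/2.43 = 1.523.
Total gain g = 1 − 1/A = 1 − 1/1.523 = 0.3434.
The known gain is 0.094.
g_cld = 0.3434 − 0.094 = 0.25.

0.25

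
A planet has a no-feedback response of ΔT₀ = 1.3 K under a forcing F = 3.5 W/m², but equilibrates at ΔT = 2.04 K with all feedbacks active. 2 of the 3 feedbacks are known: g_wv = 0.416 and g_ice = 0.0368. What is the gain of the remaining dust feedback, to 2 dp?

Amplification A = ΔT/ΔT₀ = 2.04/1.3 = 1.569.
Total gain g = 1 − 1/A = 1 − 1/1.569 = 0.3627.
Known gains sum to 0.416 + 0.0368 = 0.4528.
g_dust = 0.3627 − 0.4528 = -0.09.

-0.09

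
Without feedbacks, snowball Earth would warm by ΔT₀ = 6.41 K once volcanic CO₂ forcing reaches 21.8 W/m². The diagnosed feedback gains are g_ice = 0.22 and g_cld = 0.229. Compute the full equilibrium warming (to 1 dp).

11.6 K

Total gain g = 0.22 + 0.229 = 0.449.
Amplification A = 1/(1 − 0.449) = 1.815.
ΔT = 6.41 × 1.815 = 11.6 K.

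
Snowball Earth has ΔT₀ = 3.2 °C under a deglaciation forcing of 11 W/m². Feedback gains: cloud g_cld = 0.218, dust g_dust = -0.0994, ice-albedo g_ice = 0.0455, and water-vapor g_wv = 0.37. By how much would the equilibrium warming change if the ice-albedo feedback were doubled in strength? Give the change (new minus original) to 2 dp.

0.74 °C

Original: g = 0.5341, ΔT = 3.2/(1−0.5341) = 6.8684 °C.
With doubled ice-albedo: g' = 0.5796, ΔT' = 3.2/(1−0.5796) = 7.6118 °C.
Change = 7.6118 − 6.8684 = 0.74 °C.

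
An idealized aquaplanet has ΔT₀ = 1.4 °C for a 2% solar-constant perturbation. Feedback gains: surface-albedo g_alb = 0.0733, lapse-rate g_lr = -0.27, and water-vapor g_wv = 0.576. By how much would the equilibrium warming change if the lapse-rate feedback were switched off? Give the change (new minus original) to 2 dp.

Original: g = 0.3793, ΔT = 1.4/(1−0.3793) = 2.2555 °C.
Without lapse-rate: g' = 0.6493, ΔT' = 1.4/(1−0.6493) = 3.9920 °C.
Change = 3.9920 − 2.2555 = 1.74 °C.

1.74 °C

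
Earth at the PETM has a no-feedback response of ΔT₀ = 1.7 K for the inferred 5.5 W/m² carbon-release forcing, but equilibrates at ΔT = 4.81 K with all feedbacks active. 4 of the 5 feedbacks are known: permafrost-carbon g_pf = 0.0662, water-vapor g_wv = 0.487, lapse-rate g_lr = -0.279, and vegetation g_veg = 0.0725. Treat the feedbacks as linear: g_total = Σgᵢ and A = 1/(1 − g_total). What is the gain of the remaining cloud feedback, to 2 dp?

Amplification A = ΔT/ΔT₀ = 4.81/1.7 = 2.829.
Total gain g = 1 − 1/A = 1 − 1/2.829 = 0.6465.
Known gains sum to 0.0662 + 0.487 − 0.279 + 0.0725 = 0.3467.
g_cld = 0.6465 − 0.3467 = 0.30.

0.30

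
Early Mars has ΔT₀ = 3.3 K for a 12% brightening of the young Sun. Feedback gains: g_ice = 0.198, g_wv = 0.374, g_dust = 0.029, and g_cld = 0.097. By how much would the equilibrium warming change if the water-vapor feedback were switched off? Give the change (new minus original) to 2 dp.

-6.05 K

Original: g = 0.698, ΔT = 3.3/(1−0.698) = 10.9272 K.
Without water-vapor: g' = 0.324, ΔT' = 3.3/(1−0.324) = 4.8817 K.
Change = 4.8817 − 10.9272 = -6.05 K.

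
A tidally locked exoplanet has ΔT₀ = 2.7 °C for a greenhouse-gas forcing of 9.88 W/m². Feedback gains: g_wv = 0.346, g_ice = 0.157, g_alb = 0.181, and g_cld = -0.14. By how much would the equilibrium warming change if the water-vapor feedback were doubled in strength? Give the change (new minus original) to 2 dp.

18.62 °C

Original: g = 0.544, ΔT = 2.7/(1−0.544) = 5.9211 °C.
With doubled water-vapor: g' = 0.89, ΔT' = 2.7/(1−0.89) = 24.5455 °C.
Change = 24.5455 − 5.9211 = 18.62 °C.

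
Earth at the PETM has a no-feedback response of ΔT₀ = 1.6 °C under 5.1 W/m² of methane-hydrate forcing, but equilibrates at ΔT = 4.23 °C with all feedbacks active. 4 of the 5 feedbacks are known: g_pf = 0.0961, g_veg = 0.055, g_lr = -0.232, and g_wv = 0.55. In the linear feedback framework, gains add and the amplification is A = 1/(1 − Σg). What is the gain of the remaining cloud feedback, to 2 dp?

Amplification A = ΔT/ΔT₀ = 4.23/1.6 = 2.644.
Total gain g = 1 − 1/A = 1 − 1/2.644 = 0.6218.
Known gains sum to 0.0961 + 0.055 − 0.232 + 0.55 = 0.4691.
g_cld = 0.6218 − 0.4691 = 0.15.

0.15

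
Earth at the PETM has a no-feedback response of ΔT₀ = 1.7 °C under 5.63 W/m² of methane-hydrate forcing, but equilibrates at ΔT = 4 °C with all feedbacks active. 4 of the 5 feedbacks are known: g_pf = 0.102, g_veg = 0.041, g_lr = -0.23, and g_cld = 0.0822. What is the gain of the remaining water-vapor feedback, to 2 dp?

Amplification A = ΔT/ΔT₀ = 4/1.7 = 2.353.
Total gain g = 1 − 1/A = 1 − 1/2.353 = 0.575.
Known gains sum to 0.102 + 0.041 − 0.23 + 0.0822 = -0.0048.
g_wv = 0.575 + 0.0048 = 0.58.

0.58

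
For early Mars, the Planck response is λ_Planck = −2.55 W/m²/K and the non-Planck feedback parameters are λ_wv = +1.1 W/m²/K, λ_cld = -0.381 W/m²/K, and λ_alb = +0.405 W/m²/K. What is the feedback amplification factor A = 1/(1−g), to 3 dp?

Convert to gains: g_wv = 1.1/2.55 = 0.4314; g_cld = -0.381/2.55 = -0.1494; g_alb = 0.405/2.55 = 0.1588.
Total gain g = 0.4408.
A = 1/(1 − 0.4408) = 1.788.

1.788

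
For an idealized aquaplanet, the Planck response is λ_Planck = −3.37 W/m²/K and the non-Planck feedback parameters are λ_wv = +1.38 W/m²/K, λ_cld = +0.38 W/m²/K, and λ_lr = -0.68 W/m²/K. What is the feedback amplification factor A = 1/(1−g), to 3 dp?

Convert to gains: g_wv = 1.38/3.37 = 0.4095; g_cld = 0.38/3.37 = 0.1128; g_lr = -0.68/3.37 = -0.2018.
Total gain g = 0.3205.
A = 1/(1 − 0.3205) = 1.472.

1.472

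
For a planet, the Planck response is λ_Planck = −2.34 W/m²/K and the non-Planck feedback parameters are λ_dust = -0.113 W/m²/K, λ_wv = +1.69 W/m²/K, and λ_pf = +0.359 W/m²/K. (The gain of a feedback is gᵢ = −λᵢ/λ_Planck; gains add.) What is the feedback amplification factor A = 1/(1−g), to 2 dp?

5.79

Convert to gains: g_dust = -0.113/2.34 = -0.04829; g_wv = 1.69/2.34 = 0.7222; g_pf = 0.359/2.34 = 0.1534.
Total gain g = 0.82731.
A = 1/(1 − 0.82731) = 5.79.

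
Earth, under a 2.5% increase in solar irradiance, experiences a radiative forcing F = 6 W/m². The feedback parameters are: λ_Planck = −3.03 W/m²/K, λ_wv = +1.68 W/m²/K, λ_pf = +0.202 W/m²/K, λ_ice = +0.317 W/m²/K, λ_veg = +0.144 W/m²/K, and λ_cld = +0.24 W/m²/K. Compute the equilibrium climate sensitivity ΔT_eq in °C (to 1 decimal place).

Net feedback parameter λ = (−3.03) + (+1.68) + (+0.202) + (+0.317) + (+0.144) + (+0.24) = -0.447 W/m²/K.
ΔT = −F/λ = −6/(-0.447) = 13.4 °C.

13.4 °C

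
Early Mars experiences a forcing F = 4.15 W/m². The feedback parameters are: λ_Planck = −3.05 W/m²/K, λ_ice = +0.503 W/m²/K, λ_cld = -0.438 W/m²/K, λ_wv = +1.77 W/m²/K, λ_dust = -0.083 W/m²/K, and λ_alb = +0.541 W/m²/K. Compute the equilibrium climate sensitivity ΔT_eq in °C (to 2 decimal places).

Net feedback parameter λ = (−3.05) + (+0.503) + (-0.438) + (+1.77) + (-0.083) + (+0.541) = -0.757 W/m²/K.
ΔT = −F/λ = −4.15/(-0.757) = 5.48 °C.

5.48 °C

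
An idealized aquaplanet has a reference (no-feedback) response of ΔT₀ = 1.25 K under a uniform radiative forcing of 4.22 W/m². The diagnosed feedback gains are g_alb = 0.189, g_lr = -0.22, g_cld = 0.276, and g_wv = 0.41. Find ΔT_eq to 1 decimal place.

3.6 K

Total gain g = 0.189 − 0.22 + 0.276 + 0.41 = 0.655.
Amplification A = 1/(1 − 0.655) = 2.899.
ΔT = 1.25 × 2.899 = 3.6 K.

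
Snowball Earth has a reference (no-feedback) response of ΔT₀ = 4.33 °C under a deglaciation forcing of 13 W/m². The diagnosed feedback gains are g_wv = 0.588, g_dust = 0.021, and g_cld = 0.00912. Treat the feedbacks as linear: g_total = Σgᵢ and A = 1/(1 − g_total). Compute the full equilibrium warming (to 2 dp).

11.34 °C

Total gain g = 0.588 + 0.021 + 0.00912 = 0.61812.
Amplification A = 1/(1 − 0.61812) = 2.619.
ΔT = 4.33 × 2.619 = 11.34 °C.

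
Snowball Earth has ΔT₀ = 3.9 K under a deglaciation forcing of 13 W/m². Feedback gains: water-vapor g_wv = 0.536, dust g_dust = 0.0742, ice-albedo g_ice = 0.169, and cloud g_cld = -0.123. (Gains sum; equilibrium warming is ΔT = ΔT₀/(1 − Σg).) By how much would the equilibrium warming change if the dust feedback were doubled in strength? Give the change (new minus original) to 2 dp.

3.12 K

Original: g = 0.6562, ΔT = 3.9/(1−0.6562) = 11.3438 K.
With doubled dust: g' = 0.7304, ΔT' = 3.9/(1−0.7304) = 14.4659 K.
Change = 14.4659 − 11.3438 = 3.12 K.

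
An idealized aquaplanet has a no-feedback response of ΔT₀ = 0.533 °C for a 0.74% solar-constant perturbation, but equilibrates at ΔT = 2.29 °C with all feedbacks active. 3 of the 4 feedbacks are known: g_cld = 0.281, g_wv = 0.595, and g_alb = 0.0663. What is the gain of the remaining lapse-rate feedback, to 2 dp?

-0.18

Amplification A = ΔT/ΔT₀ = 2.29/0.533 = 4.296.
Total gain g = 1 − 1/A = 1 − 1/4.296 = 0.7672.
Known gains sum to 0.281 + 0.595 + 0.0663 = 0.9423.
g_lr = 0.7672 − 0.9423 = -0.18.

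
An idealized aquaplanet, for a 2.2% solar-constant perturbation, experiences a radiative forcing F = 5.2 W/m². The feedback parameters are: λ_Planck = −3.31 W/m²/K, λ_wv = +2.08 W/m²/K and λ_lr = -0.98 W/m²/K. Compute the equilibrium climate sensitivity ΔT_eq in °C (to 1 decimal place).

2.4 °C

Net feedback parameter λ = (−3.31) + (+2.08) + (-0.98) = -2.21 W/m²/K.
ΔT = −F/λ = −5.2/(-2.21) = 2.4 °C.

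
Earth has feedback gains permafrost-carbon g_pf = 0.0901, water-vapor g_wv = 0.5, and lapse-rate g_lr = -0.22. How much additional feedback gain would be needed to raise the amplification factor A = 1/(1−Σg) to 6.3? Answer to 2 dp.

Current total gain = 0.3701.
Target gain for A = 6.3: g* = 1 − 1/6.3 = 0.8413.
Additional gain needed = 0.8413 − 0.3701 = 0.47.

0.47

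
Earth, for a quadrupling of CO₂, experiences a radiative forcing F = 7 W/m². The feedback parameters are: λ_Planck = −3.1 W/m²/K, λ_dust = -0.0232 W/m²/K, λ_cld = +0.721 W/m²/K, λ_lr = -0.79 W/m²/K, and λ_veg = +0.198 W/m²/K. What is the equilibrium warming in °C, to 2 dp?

2.34 °C

Net feedback parameter λ = (−3.1) + (-0.0232) + (+0.721) + (-0.79) + (+0.198) = -2.9942 W/m²/K.
ΔT = −F/λ = −7/(-2.9942) = 2.34 °C.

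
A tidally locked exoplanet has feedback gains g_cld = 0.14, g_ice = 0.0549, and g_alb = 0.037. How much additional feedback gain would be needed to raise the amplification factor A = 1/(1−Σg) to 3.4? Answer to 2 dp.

0.47

Current total gain = 0.2319.
Target gain for A = 3.4: g* = 1 − 1/3.4 = 0.7059.
Additional gain needed = 0.7059 − 0.2319 = 0.47.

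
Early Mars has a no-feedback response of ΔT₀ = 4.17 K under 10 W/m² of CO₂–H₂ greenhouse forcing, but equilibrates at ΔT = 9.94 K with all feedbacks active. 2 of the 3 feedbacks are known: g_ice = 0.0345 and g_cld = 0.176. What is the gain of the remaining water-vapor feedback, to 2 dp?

0.37

Amplification A = ΔT/ΔT₀ = 9.94/4.17 = 2.384.
Total gain g = 1 − 1/A = 1 − 1/2.384 = 0.5805.
Known gains sum to 0.0345 + 0.176 = 0.2105.
g_wv = 0.5805 − 0.2105 = 0.37.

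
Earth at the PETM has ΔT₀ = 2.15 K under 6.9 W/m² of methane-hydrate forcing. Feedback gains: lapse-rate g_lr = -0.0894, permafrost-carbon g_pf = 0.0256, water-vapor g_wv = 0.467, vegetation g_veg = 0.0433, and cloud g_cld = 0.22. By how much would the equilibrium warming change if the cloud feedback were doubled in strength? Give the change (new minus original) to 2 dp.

Original: g = 0.6665, ΔT = 2.15/(1−0.6665) = 6.4468 K.
With doubled cloud: g' = 0.8865, ΔT' = 2.15/(1−0.8865) = 18.9427 K.
Change = 18.9427 − 6.4468 = 12.50 K.

12.50 K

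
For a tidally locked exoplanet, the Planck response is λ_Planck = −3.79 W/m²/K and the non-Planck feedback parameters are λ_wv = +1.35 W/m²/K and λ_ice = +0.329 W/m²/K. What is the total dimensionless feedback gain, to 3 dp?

0.443

Convert to gains: g_wv = 1.35/3.79 = 0.3562; g_ice = 0.329/3.79 = 0.08681.
Total gain g = 0.44301.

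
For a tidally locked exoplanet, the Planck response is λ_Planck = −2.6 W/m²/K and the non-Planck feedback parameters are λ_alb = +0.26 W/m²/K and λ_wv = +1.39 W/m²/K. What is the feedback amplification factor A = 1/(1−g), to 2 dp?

Convert to gains: g_alb = 0.26/2.6 = 0.1; g_wv = 1.39/2.6 = 0.5346.
Total gain g = 0.6346.
A = 1/(1 − 0.6346) = 2.74.

2.74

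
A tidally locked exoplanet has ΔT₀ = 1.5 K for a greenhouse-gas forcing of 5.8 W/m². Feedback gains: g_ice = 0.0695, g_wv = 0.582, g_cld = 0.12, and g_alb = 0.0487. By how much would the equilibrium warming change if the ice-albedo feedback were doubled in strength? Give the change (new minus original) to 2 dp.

5.26 K

Original: g = 0.8202, ΔT = 1.5/(1−0.8202) = 8.3426 K.
With doubled ice-albedo: g' = 0.8897, ΔT' = 1.5/(1−0.8897) = 13.5993 K.
Change = 13.5993 − 8.3426 = 5.26 K.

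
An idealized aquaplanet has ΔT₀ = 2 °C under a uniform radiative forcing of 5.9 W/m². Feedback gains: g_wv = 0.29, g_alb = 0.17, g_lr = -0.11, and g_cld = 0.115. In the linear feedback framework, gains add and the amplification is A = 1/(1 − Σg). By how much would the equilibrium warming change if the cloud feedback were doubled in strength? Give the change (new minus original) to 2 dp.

Original: g = 0.465, ΔT = 2/(1−0.465) = 3.7383 °C.
With doubled cloud: g' = 0.58, ΔT' = 2/(1−0.58) = 4.7619 °C.
Change = 4.7619 − 3.7383 = 1.02 °C.

1.02 °C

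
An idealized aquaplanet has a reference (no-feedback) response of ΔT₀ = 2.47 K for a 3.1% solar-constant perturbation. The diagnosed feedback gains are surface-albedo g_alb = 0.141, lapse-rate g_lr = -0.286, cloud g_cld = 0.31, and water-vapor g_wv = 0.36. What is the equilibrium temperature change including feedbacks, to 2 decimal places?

Total gain g = 0.141 − 0.286 + 0.31 + 0.36 = 0.525.
Amplification A = 1/(1 − 0.525) = 2.105.
ΔT = 2.47 × 2.105 = 5.20 K.

5.20 K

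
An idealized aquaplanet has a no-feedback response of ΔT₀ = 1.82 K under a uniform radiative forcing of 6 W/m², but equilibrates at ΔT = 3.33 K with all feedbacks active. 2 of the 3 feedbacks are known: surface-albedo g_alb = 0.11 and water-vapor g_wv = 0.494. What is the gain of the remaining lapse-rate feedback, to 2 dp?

-0.15

Amplification A = ΔT/ΔT₀ = 3.33/1.82 = 1.83.
Total gain g = 1 − 1/A = 1 − 1/1.83 = 0.4536.
Known gains sum to 0.11 + 0.494 = 0.604.
g_lr = 0.4536 − 0.604 = -0.15.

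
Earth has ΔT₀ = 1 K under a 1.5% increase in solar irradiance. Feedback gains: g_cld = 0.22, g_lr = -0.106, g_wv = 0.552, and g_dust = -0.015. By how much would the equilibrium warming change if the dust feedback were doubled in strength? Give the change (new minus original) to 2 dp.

Original: g = 0.651, ΔT = 1/(1−0.651) = 2.8653 K.
With doubled dust: g' = 0.636, ΔT' = 1/(1−0.636) = 2.7473 K.
Change = 2.7473 − 2.8653 = -0.12 K.

-0.12 K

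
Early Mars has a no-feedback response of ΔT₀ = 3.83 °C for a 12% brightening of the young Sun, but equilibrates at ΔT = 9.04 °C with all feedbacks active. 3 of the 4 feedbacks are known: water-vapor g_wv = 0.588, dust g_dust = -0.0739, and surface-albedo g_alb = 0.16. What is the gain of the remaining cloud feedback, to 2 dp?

Amplification A = ΔT/ΔT₀ = 9.04/3.83 = 2.36.
Total gain g = 1 − 1/A = 1 − 1/2.36 = 0.5763.
Known gains sum to 0.588 − 0.0739 + 0.16 = 0.6741.
g_cld = 0.5763 − 0.6741 = -0.10.

-0.10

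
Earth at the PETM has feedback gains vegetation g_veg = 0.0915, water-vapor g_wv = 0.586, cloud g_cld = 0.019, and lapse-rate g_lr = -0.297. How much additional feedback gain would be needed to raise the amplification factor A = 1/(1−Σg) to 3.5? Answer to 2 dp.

0.31

Current total gain = 0.3995.
Target gain for A = 3.5: g* = 1 − 1/3.5 = 0.7143.
Additional gain needed = 0.7143 − 0.3995 = 0.31.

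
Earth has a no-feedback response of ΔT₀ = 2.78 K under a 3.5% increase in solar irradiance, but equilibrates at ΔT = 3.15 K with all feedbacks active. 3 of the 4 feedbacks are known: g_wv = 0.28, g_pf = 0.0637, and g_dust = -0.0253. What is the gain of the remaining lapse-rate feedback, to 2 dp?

-0.20

Amplification A = ΔT/ΔT₀ = 3.15/2.78 = 1.133.
Total gain g = 1 − 1/A = 1 − 1/1.133 = 0.1174.
Known gains sum to 0.28 + 0.0637 − 0.0253 = 0.3184.
g_lr = 0.1174 − 0.3184 = -0.20.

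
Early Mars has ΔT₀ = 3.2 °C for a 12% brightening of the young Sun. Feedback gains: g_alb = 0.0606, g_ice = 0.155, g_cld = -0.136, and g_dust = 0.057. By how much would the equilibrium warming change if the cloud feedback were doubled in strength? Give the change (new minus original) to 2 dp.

Original: g = 0.1366, ΔT = 3.2/(1−0.1366) = 3.7063 °C.
With doubled cloud: g' = 0.0006, ΔT' = 3.2/(1−0.0006) = 3.2019 °C.
Change = 3.2019 − 3.7063 = -0.50 °C.

-0.50 °C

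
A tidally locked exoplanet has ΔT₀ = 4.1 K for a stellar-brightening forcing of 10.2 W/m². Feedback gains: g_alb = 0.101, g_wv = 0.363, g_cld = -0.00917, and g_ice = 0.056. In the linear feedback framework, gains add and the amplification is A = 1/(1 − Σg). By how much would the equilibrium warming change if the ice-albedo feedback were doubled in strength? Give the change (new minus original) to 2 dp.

1.08 K

Original: g = 0.51083, ΔT = 4.1/(1−0.51083) = 8.3815 K.
With doubled ice-albedo: g' = 0.56683, ΔT' = 4.1/(1−0.56683) = 9.4651 K.
Change = 9.4651 − 8.3815 = 1.08 K.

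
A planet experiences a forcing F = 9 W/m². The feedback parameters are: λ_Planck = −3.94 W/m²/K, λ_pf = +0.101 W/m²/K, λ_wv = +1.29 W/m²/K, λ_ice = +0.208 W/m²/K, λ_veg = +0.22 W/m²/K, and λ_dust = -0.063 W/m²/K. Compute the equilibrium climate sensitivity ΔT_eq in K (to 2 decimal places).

Net feedback parameter λ = (−3.94) + (+0.101) + (+1.29) + (+0.208) + (+0.22) + (-0.063) = -2.184 W/m²/K.
ΔT = −F/λ = −9/(-2.184) = 4.12 K.

4.12 K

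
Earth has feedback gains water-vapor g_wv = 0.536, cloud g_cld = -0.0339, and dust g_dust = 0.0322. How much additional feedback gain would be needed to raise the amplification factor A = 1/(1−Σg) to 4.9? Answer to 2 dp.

Current total gain = 0.5343.
Target gain for A = 4.9: g* = 1 − 1/4.9 = 0.7959.
Additional gain needed = 0.7959 − 0.5343 = 0.26.

0.26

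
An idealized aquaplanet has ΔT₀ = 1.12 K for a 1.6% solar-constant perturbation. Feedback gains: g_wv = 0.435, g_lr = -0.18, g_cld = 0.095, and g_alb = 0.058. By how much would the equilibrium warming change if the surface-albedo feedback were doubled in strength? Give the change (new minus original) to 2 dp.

0.21 K

Original: g = 0.408, ΔT = 1.12/(1−0.408) = 1.8919 K.
With doubled surface-albedo: g' = 0.466, ΔT' = 1.12/(1−0.466) = 2.0974 K.
Change = 2.0974 − 1.8919 = 0.21 K.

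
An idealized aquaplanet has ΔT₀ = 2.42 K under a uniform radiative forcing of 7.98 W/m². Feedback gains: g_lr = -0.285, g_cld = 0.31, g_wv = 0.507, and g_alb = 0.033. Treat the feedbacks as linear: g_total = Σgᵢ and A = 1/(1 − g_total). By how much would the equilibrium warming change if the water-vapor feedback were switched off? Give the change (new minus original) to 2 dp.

-2.99 K

Original: g = 0.565, ΔT = 2.42/(1−0.565) = 5.5632 K.
Without water-vapor: g' = 0.058, ΔT' = 2.42/(1−0.058) = 2.5690 K.
Change = 2.5690 − 5.5632 = -2.99 K.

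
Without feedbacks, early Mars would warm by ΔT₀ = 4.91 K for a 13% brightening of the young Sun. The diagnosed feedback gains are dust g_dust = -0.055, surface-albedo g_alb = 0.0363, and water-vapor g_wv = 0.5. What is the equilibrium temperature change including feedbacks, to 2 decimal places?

Total gain g = -0.055 + 0.0363 + 0.5 = 0.4813.
Amplification A = 1/(1 − 0.4813) = 1.928.
ΔT = 4.91 × 1.928 = 9.47 K.

9.47 K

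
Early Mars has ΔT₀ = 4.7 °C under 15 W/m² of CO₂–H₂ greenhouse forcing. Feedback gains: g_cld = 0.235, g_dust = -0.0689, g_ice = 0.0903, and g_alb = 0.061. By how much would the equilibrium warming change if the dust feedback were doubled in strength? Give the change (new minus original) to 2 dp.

Original: g = 0.3174, ΔT = 4.7/(1−0.3174) = 6.8854 °C.
With doubled dust: g' = 0.2485, ΔT' = 4.7/(1−0.2485) = 6.2542 °C.
Change = 6.2542 − 6.8854 = -0.63 °C.

-0.63 °C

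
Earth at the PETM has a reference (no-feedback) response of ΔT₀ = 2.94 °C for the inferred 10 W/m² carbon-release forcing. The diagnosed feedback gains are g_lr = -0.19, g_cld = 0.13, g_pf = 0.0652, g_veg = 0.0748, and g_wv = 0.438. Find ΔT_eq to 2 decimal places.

6.10 °C

Total gain g = -0.19 + 0.13 + 0.0652 + 0.0748 + 0.438 = 0.518.
Amplification A = 1/(1 − 0.518) = 2.075.
ΔT = 2.94 × 2.075 = 6.10 °C.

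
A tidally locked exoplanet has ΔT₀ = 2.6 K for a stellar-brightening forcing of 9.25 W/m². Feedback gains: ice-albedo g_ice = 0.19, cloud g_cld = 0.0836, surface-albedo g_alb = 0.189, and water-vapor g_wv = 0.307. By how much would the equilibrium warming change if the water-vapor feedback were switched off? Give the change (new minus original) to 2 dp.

Original: g = 0.7696, ΔT = 2.6/(1−0.7696) = 11.2847 K.
Without water-vapor: g' = 0.4626, ΔT' = 2.6/(1−0.4626) = 4.8381 K.
Change = 4.8381 − 11.2847 = -6.45 K.

-6.45 K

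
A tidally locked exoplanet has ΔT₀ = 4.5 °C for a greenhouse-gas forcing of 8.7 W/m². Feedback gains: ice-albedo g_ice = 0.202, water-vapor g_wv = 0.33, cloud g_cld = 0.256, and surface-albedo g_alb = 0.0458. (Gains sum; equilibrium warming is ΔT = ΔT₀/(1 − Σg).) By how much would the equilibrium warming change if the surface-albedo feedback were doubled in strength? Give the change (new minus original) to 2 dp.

10.30 °C

Original: g = 0.8338, ΔT = 4.5/(1−0.8338) = 27.0758 °C.
With doubled surface-albedo: g' = 0.8796, ΔT' = 4.5/(1−0.8796) = 37.3754 °C.
Change = 37.3754 − 27.0758 = 10.30 °C.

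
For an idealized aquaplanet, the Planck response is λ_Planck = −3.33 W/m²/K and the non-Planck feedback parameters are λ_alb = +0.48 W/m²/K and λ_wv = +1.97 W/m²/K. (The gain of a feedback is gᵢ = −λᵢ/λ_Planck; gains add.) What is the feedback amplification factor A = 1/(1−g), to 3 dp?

Convert to gains: g_alb = 0.48/3.33 = 0.1441; g_wv = 1.97/3.33 = 0.5916.
Total gain g = 0.7357.
A = 1/(1 − 0.7357) = 3.784.

3.784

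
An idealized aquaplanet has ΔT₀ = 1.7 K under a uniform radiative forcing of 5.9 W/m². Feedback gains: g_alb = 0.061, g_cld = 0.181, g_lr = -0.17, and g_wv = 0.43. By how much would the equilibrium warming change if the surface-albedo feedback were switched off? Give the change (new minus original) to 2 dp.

Original: g = 0.502, ΔT = 1.7/(1−0.502) = 3.4137 K.
Without surface-albedo: g' = 0.441, ΔT' = 1.7/(1−0.441) = 3.0411 K.
Change = 3.0411 − 3.4137 = -0.37 K.

-0.37 K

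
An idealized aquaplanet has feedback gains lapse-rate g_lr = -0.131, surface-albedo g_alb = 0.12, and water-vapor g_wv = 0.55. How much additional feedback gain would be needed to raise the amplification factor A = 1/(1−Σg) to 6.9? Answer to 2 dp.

0.32

Current total gain = 0.539.
Target gain for A = 6.9: g* = 1 − 1/6.9 = 0.8551.
Additional gain needed = 0.8551 − 0.539 = 0.32.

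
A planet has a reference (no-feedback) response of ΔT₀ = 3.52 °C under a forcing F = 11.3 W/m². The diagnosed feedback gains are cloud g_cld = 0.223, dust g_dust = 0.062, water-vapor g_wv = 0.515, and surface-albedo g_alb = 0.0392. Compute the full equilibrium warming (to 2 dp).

Total gain g = 0.223 + 0.062 + 0.515 + 0.0392 = 0.8392.
Amplification A = 1/(1 − 0.8392) = 6.219.
ΔT = 3.52 × 6.219 = 21.89 °C.

21.89 °C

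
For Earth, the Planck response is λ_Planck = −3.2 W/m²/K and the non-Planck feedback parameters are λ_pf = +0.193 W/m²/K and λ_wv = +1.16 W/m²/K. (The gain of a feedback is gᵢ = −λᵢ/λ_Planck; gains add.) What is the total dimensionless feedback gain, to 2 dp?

0.42

Convert to gains: g_pf = 0.193/3.2 = 0.06031; g_wv = 1.16/3.2 = 0.3625.
Total gain g = 0.42281.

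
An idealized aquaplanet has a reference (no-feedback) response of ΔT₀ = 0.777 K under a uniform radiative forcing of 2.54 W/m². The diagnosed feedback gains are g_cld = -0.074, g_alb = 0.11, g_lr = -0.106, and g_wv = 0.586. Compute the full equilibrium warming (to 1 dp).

Total gain g = -0.074 + 0.11 − 0.106 + 0.586 = 0.516.
Amplification A = 1/(1 − 0.516) = 2.066.
ΔT = 0.777 × 2.066 = 1.6 K.

1.6 K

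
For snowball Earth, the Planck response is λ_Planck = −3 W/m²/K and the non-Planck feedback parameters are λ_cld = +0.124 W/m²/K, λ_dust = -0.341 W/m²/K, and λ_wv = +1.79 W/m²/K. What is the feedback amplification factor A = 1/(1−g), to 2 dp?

2.10

Convert to gains: g_cld = 0.124/3 = 0.04133; g_dust = -0.341/3 = -0.1137; g_wv = 1.79/3 = 0.5967.
Total gain g = 0.52433.
A = 1/(1 − 0.52433) = 2.10.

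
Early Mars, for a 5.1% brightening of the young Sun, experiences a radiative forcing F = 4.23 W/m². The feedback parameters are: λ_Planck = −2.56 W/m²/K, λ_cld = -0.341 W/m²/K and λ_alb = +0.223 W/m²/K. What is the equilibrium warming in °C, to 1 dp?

1.6 °C

Net feedback parameter λ = (−2.56) + (-0.341) + (+0.223) = -2.678 W/m²/K.
ΔT = −F/λ = −4.23/(-2.678) = 1.6 °C.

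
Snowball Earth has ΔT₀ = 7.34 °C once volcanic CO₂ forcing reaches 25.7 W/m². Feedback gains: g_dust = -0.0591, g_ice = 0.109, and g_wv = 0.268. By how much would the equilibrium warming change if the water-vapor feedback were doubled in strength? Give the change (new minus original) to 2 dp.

6.96 °C

Original: g = 0.3179, ΔT = 7.34/(1−0.3179) = 10.7609 °C.
With doubled water-vapor: g' = 0.5859, ΔT' = 7.34/(1−0.5859) = 17.7252 °C.
Change = 17.7252 − 10.7609 = 6.96 °C.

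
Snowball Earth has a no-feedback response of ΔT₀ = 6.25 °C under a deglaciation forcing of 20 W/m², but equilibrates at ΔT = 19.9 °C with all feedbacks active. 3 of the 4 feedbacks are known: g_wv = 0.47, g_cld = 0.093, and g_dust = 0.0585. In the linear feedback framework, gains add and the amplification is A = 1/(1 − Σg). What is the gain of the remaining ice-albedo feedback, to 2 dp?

Amplification A = ΔT/ΔT₀ = 19.9/6.25 = 3.184.
Total gain g = 1 − 1/A = 1 − 1/3.184 = 0.6859.
Known gains sum to 0.47 + 0.093 + 0.0585 = 0.6215.
g_ice = 0.6859 − 0.6215 = 0.06.

0.06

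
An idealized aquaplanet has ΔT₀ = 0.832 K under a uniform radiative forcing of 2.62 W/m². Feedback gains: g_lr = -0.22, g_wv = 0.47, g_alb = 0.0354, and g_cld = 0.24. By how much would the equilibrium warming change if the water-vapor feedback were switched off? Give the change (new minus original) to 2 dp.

Original: g = 0.5254, ΔT = 0.832/(1−0.5254) = 1.7531 K.
Without water-vapor: g' = 0.0554, ΔT' = 0.832/(1−0.0554) = 0.8808 K.
Change = 0.8808 − 1.7531 = -0.87 K.

-0.87 K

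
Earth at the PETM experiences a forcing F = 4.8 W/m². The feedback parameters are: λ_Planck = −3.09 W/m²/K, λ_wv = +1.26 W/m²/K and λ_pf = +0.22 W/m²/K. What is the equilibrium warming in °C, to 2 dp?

Net feedback parameter λ = (−3.09) + (+1.26) + (+0.22) = -1.61 W/m²/K.
ΔT = −F/λ = −4.8/(-1.61) = 2.98 °C.

2.98 °C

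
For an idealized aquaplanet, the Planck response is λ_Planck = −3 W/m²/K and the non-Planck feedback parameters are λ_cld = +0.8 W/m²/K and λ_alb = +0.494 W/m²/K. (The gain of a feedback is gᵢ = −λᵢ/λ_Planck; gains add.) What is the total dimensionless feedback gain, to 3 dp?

0.431

Convert to gains: g_cld = 0.8/3 = 0.2667; g_alb = 0.494/3 = 0.1647.
Total gain g = 0.4314.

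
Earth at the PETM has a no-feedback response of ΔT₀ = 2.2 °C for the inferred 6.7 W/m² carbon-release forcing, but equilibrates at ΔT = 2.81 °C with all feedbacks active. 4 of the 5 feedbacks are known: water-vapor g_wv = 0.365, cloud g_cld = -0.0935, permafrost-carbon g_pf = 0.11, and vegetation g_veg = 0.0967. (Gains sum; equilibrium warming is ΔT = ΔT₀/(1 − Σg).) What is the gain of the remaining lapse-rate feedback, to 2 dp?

Amplification A = ΔT/ΔT₀ = 2.81/2.2 = 1.277.
Total gain g = 1 − 1/A = 1 − 1/1.277 = 0.2169.
Known gains sum to 0.365 − 0.0935 + 0.11 + 0.0967 = 0.4782.
g_lr = 0.2169 − 0.4782 = -0.26.

-0.26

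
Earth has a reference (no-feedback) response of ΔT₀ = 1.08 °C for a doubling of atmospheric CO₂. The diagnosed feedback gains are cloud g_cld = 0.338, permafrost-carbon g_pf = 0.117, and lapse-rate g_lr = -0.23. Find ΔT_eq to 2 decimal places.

1.39 °C

Total gain g = 0.338 + 0.117 − 0.23 = 0.225.
Amplification A = 1/(1 − 0.225) = 1.29.
ΔT = 1.08 × 1.29 = 1.39 °C.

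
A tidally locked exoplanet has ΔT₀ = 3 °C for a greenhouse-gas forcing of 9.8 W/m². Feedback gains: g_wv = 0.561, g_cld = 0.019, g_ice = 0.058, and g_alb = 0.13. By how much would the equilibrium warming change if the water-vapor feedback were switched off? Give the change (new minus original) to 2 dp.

Original: g = 0.768, ΔT = 3/(1−0.768) = 12.9310 °C.
Without water-vapor: g' = 0.207, ΔT' = 3/(1−0.207) = 3.7831 °C.
Change = 3.7831 − 12.9310 = -9.15 °C.

-9.15 °C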